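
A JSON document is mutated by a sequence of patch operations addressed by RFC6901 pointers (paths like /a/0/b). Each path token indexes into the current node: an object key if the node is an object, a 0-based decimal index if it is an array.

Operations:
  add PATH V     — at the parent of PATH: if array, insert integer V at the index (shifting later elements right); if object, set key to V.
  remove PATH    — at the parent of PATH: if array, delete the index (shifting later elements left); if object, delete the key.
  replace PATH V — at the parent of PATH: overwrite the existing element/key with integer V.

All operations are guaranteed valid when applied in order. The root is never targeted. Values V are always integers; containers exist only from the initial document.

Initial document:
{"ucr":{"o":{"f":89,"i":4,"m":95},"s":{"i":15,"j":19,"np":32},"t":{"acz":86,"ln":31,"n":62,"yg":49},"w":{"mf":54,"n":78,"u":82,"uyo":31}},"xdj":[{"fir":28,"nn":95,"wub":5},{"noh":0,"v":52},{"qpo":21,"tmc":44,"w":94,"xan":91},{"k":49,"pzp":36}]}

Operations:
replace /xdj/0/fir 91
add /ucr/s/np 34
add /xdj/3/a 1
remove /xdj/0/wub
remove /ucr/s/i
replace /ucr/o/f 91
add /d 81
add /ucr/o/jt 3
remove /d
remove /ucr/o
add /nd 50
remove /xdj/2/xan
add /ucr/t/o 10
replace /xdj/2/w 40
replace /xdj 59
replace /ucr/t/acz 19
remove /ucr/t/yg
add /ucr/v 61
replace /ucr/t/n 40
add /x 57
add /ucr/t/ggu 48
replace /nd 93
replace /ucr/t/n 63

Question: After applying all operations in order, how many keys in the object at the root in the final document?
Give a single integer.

After op 1 (replace /xdj/0/fir 91): {"ucr":{"o":{"f":89,"i":4,"m":95},"s":{"i":15,"j":19,"np":32},"t":{"acz":86,"ln":31,"n":62,"yg":49},"w":{"mf":54,"n":78,"u":82,"uyo":31}},"xdj":[{"fir":91,"nn":95,"wub":5},{"noh":0,"v":52},{"qpo":21,"tmc":44,"w":94,"xan":91},{"k":49,"pzp":36}]}
After op 2 (add /ucr/s/np 34): {"ucr":{"o":{"f":89,"i":4,"m":95},"s":{"i":15,"j":19,"np":34},"t":{"acz":86,"ln":31,"n":62,"yg":49},"w":{"mf":54,"n":78,"u":82,"uyo":31}},"xdj":[{"fir":91,"nn":95,"wub":5},{"noh":0,"v":52},{"qpo":21,"tmc":44,"w":94,"xan":91},{"k":49,"pzp":36}]}
After op 3 (add /xdj/3/a 1): {"ucr":{"o":{"f":89,"i":4,"m":95},"s":{"i":15,"j":19,"np":34},"t":{"acz":86,"ln":31,"n":62,"yg":49},"w":{"mf":54,"n":78,"u":82,"uyo":31}},"xdj":[{"fir":91,"nn":95,"wub":5},{"noh":0,"v":52},{"qpo":21,"tmc":44,"w":94,"xan":91},{"a":1,"k":49,"pzp":36}]}
After op 4 (remove /xdj/0/wub): {"ucr":{"o":{"f":89,"i":4,"m":95},"s":{"i":15,"j":19,"np":34},"t":{"acz":86,"ln":31,"n":62,"yg":49},"w":{"mf":54,"n":78,"u":82,"uyo":31}},"xdj":[{"fir":91,"nn":95},{"noh":0,"v":52},{"qpo":21,"tmc":44,"w":94,"xan":91},{"a":1,"k":49,"pzp":36}]}
After op 5 (remove /ucr/s/i): {"ucr":{"o":{"f":89,"i":4,"m":95},"s":{"j":19,"np":34},"t":{"acz":86,"ln":31,"n":62,"yg":49},"w":{"mf":54,"n":78,"u":82,"uyo":31}},"xdj":[{"fir":91,"nn":95},{"noh":0,"v":52},{"qpo":21,"tmc":44,"w":94,"xan":91},{"a":1,"k":49,"pzp":36}]}
After op 6 (replace /ucr/o/f 91): {"ucr":{"o":{"f":91,"i":4,"m":95},"s":{"j":19,"np":34},"t":{"acz":86,"ln":31,"n":62,"yg":49},"w":{"mf":54,"n":78,"u":82,"uyo":31}},"xdj":[{"fir":91,"nn":95},{"noh":0,"v":52},{"qpo":21,"tmc":44,"w":94,"xan":91},{"a":1,"k":49,"pzp":36}]}
After op 7 (add /d 81): {"d":81,"ucr":{"o":{"f":91,"i":4,"m":95},"s":{"j":19,"np":34},"t":{"acz":86,"ln":31,"n":62,"yg":49},"w":{"mf":54,"n":78,"u":82,"uyo":31}},"xdj":[{"fir":91,"nn":95},{"noh":0,"v":52},{"qpo":21,"tmc":44,"w":94,"xan":91},{"a":1,"k":49,"pzp":36}]}
After op 8 (add /ucr/o/jt 3): {"d":81,"ucr":{"o":{"f":91,"i":4,"jt":3,"m":95},"s":{"j":19,"np":34},"t":{"acz":86,"ln":31,"n":62,"yg":49},"w":{"mf":54,"n":78,"u":82,"uyo":31}},"xdj":[{"fir":91,"nn":95},{"noh":0,"v":52},{"qpo":21,"tmc":44,"w":94,"xan":91},{"a":1,"k":49,"pzp":36}]}
After op 9 (remove /d): {"ucr":{"o":{"f":91,"i":4,"jt":3,"m":95},"s":{"j":19,"np":34},"t":{"acz":86,"ln":31,"n":62,"yg":49},"w":{"mf":54,"n":78,"u":82,"uyo":31}},"xdj":[{"fir":91,"nn":95},{"noh":0,"v":52},{"qpo":21,"tmc":44,"w":94,"xan":91},{"a":1,"k":49,"pzp":36}]}
After op 10 (remove /ucr/o): {"ucr":{"s":{"j":19,"np":34},"t":{"acz":86,"ln":31,"n":62,"yg":49},"w":{"mf":54,"n":78,"u":82,"uyo":31}},"xdj":[{"fir":91,"nn":95},{"noh":0,"v":52},{"qpo":21,"tmc":44,"w":94,"xan":91},{"a":1,"k":49,"pzp":36}]}
After op 11 (add /nd 50): {"nd":50,"ucr":{"s":{"j":19,"np":34},"t":{"acz":86,"ln":31,"n":62,"yg":49},"w":{"mf":54,"n":78,"u":82,"uyo":31}},"xdj":[{"fir":91,"nn":95},{"noh":0,"v":52},{"qpo":21,"tmc":44,"w":94,"xan":91},{"a":1,"k":49,"pzp":36}]}
After op 12 (remove /xdj/2/xan): {"nd":50,"ucr":{"s":{"j":19,"np":34},"t":{"acz":86,"ln":31,"n":62,"yg":49},"w":{"mf":54,"n":78,"u":82,"uyo":31}},"xdj":[{"fir":91,"nn":95},{"noh":0,"v":52},{"qpo":21,"tmc":44,"w":94},{"a":1,"k":49,"pzp":36}]}
After op 13 (add /ucr/t/o 10): {"nd":50,"ucr":{"s":{"j":19,"np":34},"t":{"acz":86,"ln":31,"n":62,"o":10,"yg":49},"w":{"mf":54,"n":78,"u":82,"uyo":31}},"xdj":[{"fir":91,"nn":95},{"noh":0,"v":52},{"qpo":21,"tmc":44,"w":94},{"a":1,"k":49,"pzp":36}]}
After op 14 (replace /xdj/2/w 40): {"nd":50,"ucr":{"s":{"j":19,"np":34},"t":{"acz":86,"ln":31,"n":62,"o":10,"yg":49},"w":{"mf":54,"n":78,"u":82,"uyo":31}},"xdj":[{"fir":91,"nn":95},{"noh":0,"v":52},{"qpo":21,"tmc":44,"w":40},{"a":1,"k":49,"pzp":36}]}
After op 15 (replace /xdj 59): {"nd":50,"ucr":{"s":{"j":19,"np":34},"t":{"acz":86,"ln":31,"n":62,"o":10,"yg":49},"w":{"mf":54,"n":78,"u":82,"uyo":31}},"xdj":59}
After op 16 (replace /ucr/t/acz 19): {"nd":50,"ucr":{"s":{"j":19,"np":34},"t":{"acz":19,"ln":31,"n":62,"o":10,"yg":49},"w":{"mf":54,"n":78,"u":82,"uyo":31}},"xdj":59}
After op 17 (remove /ucr/t/yg): {"nd":50,"ucr":{"s":{"j":19,"np":34},"t":{"acz":19,"ln":31,"n":62,"o":10},"w":{"mf":54,"n":78,"u":82,"uyo":31}},"xdj":59}
After op 18 (add /ucr/v 61): {"nd":50,"ucr":{"s":{"j":19,"np":34},"t":{"acz":19,"ln":31,"n":62,"o":10},"v":61,"w":{"mf":54,"n":78,"u":82,"uyo":31}},"xdj":59}
After op 19 (replace /ucr/t/n 40): {"nd":50,"ucr":{"s":{"j":19,"np":34},"t":{"acz":19,"ln":31,"n":40,"o":10},"v":61,"w":{"mf":54,"n":78,"u":82,"uyo":31}},"xdj":59}
After op 20 (add /x 57): {"nd":50,"ucr":{"s":{"j":19,"np":34},"t":{"acz":19,"ln":31,"n":40,"o":10},"v":61,"w":{"mf":54,"n":78,"u":82,"uyo":31}},"x":57,"xdj":59}
After op 21 (add /ucr/t/ggu 48): {"nd":50,"ucr":{"s":{"j":19,"np":34},"t":{"acz":19,"ggu":48,"ln":31,"n":40,"o":10},"v":61,"w":{"mf":54,"n":78,"u":82,"uyo":31}},"x":57,"xdj":59}
After op 22 (replace /nd 93): {"nd":93,"ucr":{"s":{"j":19,"np":34},"t":{"acz":19,"ggu":48,"ln":31,"n":40,"o":10},"v":61,"w":{"mf":54,"n":78,"u":82,"uyo":31}},"x":57,"xdj":59}
After op 23 (replace /ucr/t/n 63): {"nd":93,"ucr":{"s":{"j":19,"np":34},"t":{"acz":19,"ggu":48,"ln":31,"n":63,"o":10},"v":61,"w":{"mf":54,"n":78,"u":82,"uyo":31}},"x":57,"xdj":59}
Size at the root: 4

Answer: 4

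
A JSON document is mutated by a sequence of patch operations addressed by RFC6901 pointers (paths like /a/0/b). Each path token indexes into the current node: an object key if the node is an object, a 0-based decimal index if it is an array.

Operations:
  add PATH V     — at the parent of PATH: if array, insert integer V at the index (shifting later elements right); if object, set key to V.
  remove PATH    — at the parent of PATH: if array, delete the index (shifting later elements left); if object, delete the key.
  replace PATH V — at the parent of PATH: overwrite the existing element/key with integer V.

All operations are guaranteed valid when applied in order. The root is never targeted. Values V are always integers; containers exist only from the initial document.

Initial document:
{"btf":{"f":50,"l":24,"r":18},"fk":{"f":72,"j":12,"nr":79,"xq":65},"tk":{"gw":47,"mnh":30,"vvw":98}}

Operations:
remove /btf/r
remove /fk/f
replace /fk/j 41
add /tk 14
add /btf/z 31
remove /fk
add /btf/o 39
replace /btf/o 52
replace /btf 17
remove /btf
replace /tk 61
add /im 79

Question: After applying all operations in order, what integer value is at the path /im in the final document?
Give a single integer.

After op 1 (remove /btf/r): {"btf":{"f":50,"l":24},"fk":{"f":72,"j":12,"nr":79,"xq":65},"tk":{"gw":47,"mnh":30,"vvw":98}}
After op 2 (remove /fk/f): {"btf":{"f":50,"l":24},"fk":{"j":12,"nr":79,"xq":65},"tk":{"gw":47,"mnh":30,"vvw":98}}
After op 3 (replace /fk/j 41): {"btf":{"f":50,"l":24},"fk":{"j":41,"nr":79,"xq":65},"tk":{"gw":47,"mnh":30,"vvw":98}}
After op 4 (add /tk 14): {"btf":{"f":50,"l":24},"fk":{"j":41,"nr":79,"xq":65},"tk":14}
After op 5 (add /btf/z 31): {"btf":{"f":50,"l":24,"z":31},"fk":{"j":41,"nr":79,"xq":65},"tk":14}
After op 6 (remove /fk): {"btf":{"f":50,"l":24,"z":31},"tk":14}
After op 7 (add /btf/o 39): {"btf":{"f":50,"l":24,"o":39,"z":31},"tk":14}
After op 8 (replace /btf/o 52): {"btf":{"f":50,"l":24,"o":52,"z":31},"tk":14}
After op 9 (replace /btf 17): {"btf":17,"tk":14}
After op 10 (remove /btf): {"tk":14}
After op 11 (replace /tk 61): {"tk":61}
After op 12 (add /im 79): {"im":79,"tk":61}
Value at /im: 79

Answer: 79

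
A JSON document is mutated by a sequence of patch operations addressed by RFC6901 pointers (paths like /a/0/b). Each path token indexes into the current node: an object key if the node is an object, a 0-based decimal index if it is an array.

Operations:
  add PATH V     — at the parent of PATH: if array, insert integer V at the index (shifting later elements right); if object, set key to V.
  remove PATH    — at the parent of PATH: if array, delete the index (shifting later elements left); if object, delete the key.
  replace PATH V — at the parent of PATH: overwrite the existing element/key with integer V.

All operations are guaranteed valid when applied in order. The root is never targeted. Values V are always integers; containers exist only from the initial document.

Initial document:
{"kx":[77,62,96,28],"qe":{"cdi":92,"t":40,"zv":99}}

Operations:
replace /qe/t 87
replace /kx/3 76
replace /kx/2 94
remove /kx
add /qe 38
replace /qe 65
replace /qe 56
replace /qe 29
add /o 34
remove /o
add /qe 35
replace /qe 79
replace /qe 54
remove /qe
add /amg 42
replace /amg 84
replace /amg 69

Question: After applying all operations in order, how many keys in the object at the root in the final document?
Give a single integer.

After op 1 (replace /qe/t 87): {"kx":[77,62,96,28],"qe":{"cdi":92,"t":87,"zv":99}}
After op 2 (replace /kx/3 76): {"kx":[77,62,96,76],"qe":{"cdi":92,"t":87,"zv":99}}
After op 3 (replace /kx/2 94): {"kx":[77,62,94,76],"qe":{"cdi":92,"t":87,"zv":99}}
After op 4 (remove /kx): {"qe":{"cdi":92,"t":87,"zv":99}}
After op 5 (add /qe 38): {"qe":38}
After op 6 (replace /qe 65): {"qe":65}
After op 7 (replace /qe 56): {"qe":56}
After op 8 (replace /qe 29): {"qe":29}
After op 9 (add /o 34): {"o":34,"qe":29}
After op 10 (remove /o): {"qe":29}
After op 11 (add /qe 35): {"qe":35}
After op 12 (replace /qe 79): {"qe":79}
After op 13 (replace /qe 54): {"qe":54}
After op 14 (remove /qe): {}
After op 15 (add /amg 42): {"amg":42}
After op 16 (replace /amg 84): {"amg":84}
After op 17 (replace /amg 69): {"amg":69}
Size at the root: 1

Answer: 1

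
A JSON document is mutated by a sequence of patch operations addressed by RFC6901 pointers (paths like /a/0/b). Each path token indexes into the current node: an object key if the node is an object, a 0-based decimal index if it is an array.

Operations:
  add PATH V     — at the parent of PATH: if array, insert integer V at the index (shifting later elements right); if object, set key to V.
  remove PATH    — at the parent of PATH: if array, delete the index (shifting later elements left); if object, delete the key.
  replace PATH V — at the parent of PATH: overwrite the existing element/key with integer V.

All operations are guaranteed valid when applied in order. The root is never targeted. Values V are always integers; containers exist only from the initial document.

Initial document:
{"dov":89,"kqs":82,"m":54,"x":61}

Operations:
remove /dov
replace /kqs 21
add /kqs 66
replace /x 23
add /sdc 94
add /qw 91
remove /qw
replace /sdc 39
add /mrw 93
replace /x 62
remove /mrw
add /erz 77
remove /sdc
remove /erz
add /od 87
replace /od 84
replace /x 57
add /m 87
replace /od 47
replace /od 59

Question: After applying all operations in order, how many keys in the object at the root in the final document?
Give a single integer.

After op 1 (remove /dov): {"kqs":82,"m":54,"x":61}
After op 2 (replace /kqs 21): {"kqs":21,"m":54,"x":61}
After op 3 (add /kqs 66): {"kqs":66,"m":54,"x":61}
After op 4 (replace /x 23): {"kqs":66,"m":54,"x":23}
After op 5 (add /sdc 94): {"kqs":66,"m":54,"sdc":94,"x":23}
After op 6 (add /qw 91): {"kqs":66,"m":54,"qw":91,"sdc":94,"x":23}
After op 7 (remove /qw): {"kqs":66,"m":54,"sdc":94,"x":23}
After op 8 (replace /sdc 39): {"kqs":66,"m":54,"sdc":39,"x":23}
After op 9 (add /mrw 93): {"kqs":66,"m":54,"mrw":93,"sdc":39,"x":23}
After op 10 (replace /x 62): {"kqs":66,"m":54,"mrw":93,"sdc":39,"x":62}
After op 11 (remove /mrw): {"kqs":66,"m":54,"sdc":39,"x":62}
After op 12 (add /erz 77): {"erz":77,"kqs":66,"m":54,"sdc":39,"x":62}
After op 13 (remove /sdc): {"erz":77,"kqs":66,"m":54,"x":62}
After op 14 (remove /erz): {"kqs":66,"m":54,"x":62}
After op 15 (add /od 87): {"kqs":66,"m":54,"od":87,"x":62}
After op 16 (replace /od 84): {"kqs":66,"m":54,"od":84,"x":62}
After op 17 (replace /x 57): {"kqs":66,"m":54,"od":84,"x":57}
After op 18 (add /m 87): {"kqs":66,"m":87,"od":84,"x":57}
After op 19 (replace /od 47): {"kqs":66,"m":87,"od":47,"x":57}
After op 20 (replace /od 59): {"kqs":66,"m":87,"od":59,"x":57}
Size at the root: 4

Answer: 4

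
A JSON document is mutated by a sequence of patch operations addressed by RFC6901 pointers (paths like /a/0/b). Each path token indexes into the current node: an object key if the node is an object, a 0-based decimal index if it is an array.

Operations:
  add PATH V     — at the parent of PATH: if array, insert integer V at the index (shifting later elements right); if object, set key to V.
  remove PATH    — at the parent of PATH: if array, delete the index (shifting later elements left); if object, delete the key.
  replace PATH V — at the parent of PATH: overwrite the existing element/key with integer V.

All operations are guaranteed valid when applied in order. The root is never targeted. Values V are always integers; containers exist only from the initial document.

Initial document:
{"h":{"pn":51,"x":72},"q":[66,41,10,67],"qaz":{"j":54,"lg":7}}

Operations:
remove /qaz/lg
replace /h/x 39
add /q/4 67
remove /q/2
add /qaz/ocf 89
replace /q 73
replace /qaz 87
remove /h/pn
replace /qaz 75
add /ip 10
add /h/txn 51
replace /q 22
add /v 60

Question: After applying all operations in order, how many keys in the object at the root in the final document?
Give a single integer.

After op 1 (remove /qaz/lg): {"h":{"pn":51,"x":72},"q":[66,41,10,67],"qaz":{"j":54}}
After op 2 (replace /h/x 39): {"h":{"pn":51,"x":39},"q":[66,41,10,67],"qaz":{"j":54}}
After op 3 (add /q/4 67): {"h":{"pn":51,"x":39},"q":[66,41,10,67,67],"qaz":{"j":54}}
After op 4 (remove /q/2): {"h":{"pn":51,"x":39},"q":[66,41,67,67],"qaz":{"j":54}}
After op 5 (add /qaz/ocf 89): {"h":{"pn":51,"x":39},"q":[66,41,67,67],"qaz":{"j":54,"ocf":89}}
After op 6 (replace /q 73): {"h":{"pn":51,"x":39},"q":73,"qaz":{"j":54,"ocf":89}}
After op 7 (replace /qaz 87): {"h":{"pn":51,"x":39},"q":73,"qaz":87}
After op 8 (remove /h/pn): {"h":{"x":39},"q":73,"qaz":87}
After op 9 (replace /qaz 75): {"h":{"x":39},"q":73,"qaz":75}
After op 10 (add /ip 10): {"h":{"x":39},"ip":10,"q":73,"qaz":75}
After op 11 (add /h/txn 51): {"h":{"txn":51,"x":39},"ip":10,"q":73,"qaz":75}
After op 12 (replace /q 22): {"h":{"txn":51,"x":39},"ip":10,"q":22,"qaz":75}
After op 13 (add /v 60): {"h":{"txn":51,"x":39},"ip":10,"q":22,"qaz":75,"v":60}
Size at the root: 5

Answer: 5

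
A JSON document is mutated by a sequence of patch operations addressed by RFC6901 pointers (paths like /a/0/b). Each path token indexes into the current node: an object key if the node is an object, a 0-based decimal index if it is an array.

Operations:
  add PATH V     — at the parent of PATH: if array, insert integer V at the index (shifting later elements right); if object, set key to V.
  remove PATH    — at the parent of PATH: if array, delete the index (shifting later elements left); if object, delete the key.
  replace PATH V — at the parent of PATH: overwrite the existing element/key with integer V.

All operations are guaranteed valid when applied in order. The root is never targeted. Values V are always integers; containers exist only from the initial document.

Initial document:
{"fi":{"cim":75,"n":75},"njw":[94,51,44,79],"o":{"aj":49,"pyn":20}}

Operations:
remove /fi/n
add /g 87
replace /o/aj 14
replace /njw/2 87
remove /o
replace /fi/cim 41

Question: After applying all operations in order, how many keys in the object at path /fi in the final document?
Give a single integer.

Answer: 1

Derivation:
After op 1 (remove /fi/n): {"fi":{"cim":75},"njw":[94,51,44,79],"o":{"aj":49,"pyn":20}}
After op 2 (add /g 87): {"fi":{"cim":75},"g":87,"njw":[94,51,44,79],"o":{"aj":49,"pyn":20}}
After op 3 (replace /o/aj 14): {"fi":{"cim":75},"g":87,"njw":[94,51,44,79],"o":{"aj":14,"pyn":20}}
After op 4 (replace /njw/2 87): {"fi":{"cim":75},"g":87,"njw":[94,51,87,79],"o":{"aj":14,"pyn":20}}
After op 5 (remove /o): {"fi":{"cim":75},"g":87,"njw":[94,51,87,79]}
After op 6 (replace /fi/cim 41): {"fi":{"cim":41},"g":87,"njw":[94,51,87,79]}
Size at path /fi: 1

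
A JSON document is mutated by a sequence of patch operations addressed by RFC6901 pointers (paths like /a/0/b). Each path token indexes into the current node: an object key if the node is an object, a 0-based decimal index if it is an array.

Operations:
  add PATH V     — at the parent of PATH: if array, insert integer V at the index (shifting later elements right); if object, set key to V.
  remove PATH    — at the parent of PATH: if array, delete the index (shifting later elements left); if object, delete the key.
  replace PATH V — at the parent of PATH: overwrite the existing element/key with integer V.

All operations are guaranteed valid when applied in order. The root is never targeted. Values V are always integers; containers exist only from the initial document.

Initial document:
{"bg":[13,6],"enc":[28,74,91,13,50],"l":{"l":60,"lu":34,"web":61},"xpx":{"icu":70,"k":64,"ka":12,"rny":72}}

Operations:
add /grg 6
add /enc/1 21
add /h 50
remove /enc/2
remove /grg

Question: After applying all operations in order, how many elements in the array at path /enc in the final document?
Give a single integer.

Answer: 5

Derivation:
After op 1 (add /grg 6): {"bg":[13,6],"enc":[28,74,91,13,50],"grg":6,"l":{"l":60,"lu":34,"web":61},"xpx":{"icu":70,"k":64,"ka":12,"rny":72}}
After op 2 (add /enc/1 21): {"bg":[13,6],"enc":[28,21,74,91,13,50],"grg":6,"l":{"l":60,"lu":34,"web":61},"xpx":{"icu":70,"k":64,"ka":12,"rny":72}}
After op 3 (add /h 50): {"bg":[13,6],"enc":[28,21,74,91,13,50],"grg":6,"h":50,"l":{"l":60,"lu":34,"web":61},"xpx":{"icu":70,"k":64,"ka":12,"rny":72}}
After op 4 (remove /enc/2): {"bg":[13,6],"enc":[28,21,91,13,50],"grg":6,"h":50,"l":{"l":60,"lu":34,"web":61},"xpx":{"icu":70,"k":64,"ka":12,"rny":72}}
After op 5 (remove /grg): {"bg":[13,6],"enc":[28,21,91,13,50],"h":50,"l":{"l":60,"lu":34,"web":61},"xpx":{"icu":70,"k":64,"ka":12,"rny":72}}
Size at path /enc: 5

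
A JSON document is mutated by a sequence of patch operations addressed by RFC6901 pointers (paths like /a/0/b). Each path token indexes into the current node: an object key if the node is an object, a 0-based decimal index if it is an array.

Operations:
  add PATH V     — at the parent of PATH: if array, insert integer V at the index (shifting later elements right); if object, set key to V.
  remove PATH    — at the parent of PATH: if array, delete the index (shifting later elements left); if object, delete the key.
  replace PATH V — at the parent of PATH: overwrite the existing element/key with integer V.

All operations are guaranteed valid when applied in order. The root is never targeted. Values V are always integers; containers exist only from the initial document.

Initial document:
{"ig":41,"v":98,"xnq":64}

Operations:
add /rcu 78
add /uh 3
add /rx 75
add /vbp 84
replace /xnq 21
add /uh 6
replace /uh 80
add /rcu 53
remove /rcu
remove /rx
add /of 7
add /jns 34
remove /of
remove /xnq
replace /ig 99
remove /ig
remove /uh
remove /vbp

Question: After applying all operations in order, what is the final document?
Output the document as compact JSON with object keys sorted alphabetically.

Answer: {"jns":34,"v":98}

Derivation:
After op 1 (add /rcu 78): {"ig":41,"rcu":78,"v":98,"xnq":64}
After op 2 (add /uh 3): {"ig":41,"rcu":78,"uh":3,"v":98,"xnq":64}
After op 3 (add /rx 75): {"ig":41,"rcu":78,"rx":75,"uh":3,"v":98,"xnq":64}
After op 4 (add /vbp 84): {"ig":41,"rcu":78,"rx":75,"uh":3,"v":98,"vbp":84,"xnq":64}
After op 5 (replace /xnq 21): {"ig":41,"rcu":78,"rx":75,"uh":3,"v":98,"vbp":84,"xnq":21}
After op 6 (add /uh 6): {"ig":41,"rcu":78,"rx":75,"uh":6,"v":98,"vbp":84,"xnq":21}
After op 7 (replace /uh 80): {"ig":41,"rcu":78,"rx":75,"uh":80,"v":98,"vbp":84,"xnq":21}
After op 8 (add /rcu 53): {"ig":41,"rcu":53,"rx":75,"uh":80,"v":98,"vbp":84,"xnq":21}
After op 9 (remove /rcu): {"ig":41,"rx":75,"uh":80,"v":98,"vbp":84,"xnq":21}
After op 10 (remove /rx): {"ig":41,"uh":80,"v":98,"vbp":84,"xnq":21}
After op 11 (add /of 7): {"ig":41,"of":7,"uh":80,"v":98,"vbp":84,"xnq":21}
After op 12 (add /jns 34): {"ig":41,"jns":34,"of":7,"uh":80,"v":98,"vbp":84,"xnq":21}
After op 13 (remove /of): {"ig":41,"jns":34,"uh":80,"v":98,"vbp":84,"xnq":21}
After op 14 (remove /xnq): {"ig":41,"jns":34,"uh":80,"v":98,"vbp":84}
After op 15 (replace /ig 99): {"ig":99,"jns":34,"uh":80,"v":98,"vbp":84}
After op 16 (remove /ig): {"jns":34,"uh":80,"v":98,"vbp":84}
After op 17 (remove /uh): {"jns":34,"v":98,"vbp":84}
After op 18 (remove /vbp): {"jns":34,"v":98}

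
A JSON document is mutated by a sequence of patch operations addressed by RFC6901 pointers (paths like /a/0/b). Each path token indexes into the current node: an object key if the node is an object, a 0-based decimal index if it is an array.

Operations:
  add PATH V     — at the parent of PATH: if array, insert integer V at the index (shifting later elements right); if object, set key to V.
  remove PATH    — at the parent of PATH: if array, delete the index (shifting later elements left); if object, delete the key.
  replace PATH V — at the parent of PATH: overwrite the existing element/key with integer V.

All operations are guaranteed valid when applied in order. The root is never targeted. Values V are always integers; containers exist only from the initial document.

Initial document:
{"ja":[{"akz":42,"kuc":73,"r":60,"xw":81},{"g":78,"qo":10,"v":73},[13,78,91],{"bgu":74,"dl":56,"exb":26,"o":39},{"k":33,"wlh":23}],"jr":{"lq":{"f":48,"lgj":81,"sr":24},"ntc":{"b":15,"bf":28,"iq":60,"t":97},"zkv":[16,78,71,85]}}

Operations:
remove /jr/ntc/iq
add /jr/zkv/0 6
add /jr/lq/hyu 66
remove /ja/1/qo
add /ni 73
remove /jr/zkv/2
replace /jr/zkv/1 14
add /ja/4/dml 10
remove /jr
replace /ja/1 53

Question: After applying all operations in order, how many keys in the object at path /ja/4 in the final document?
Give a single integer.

Answer: 3

Derivation:
After op 1 (remove /jr/ntc/iq): {"ja":[{"akz":42,"kuc":73,"r":60,"xw":81},{"g":78,"qo":10,"v":73},[13,78,91],{"bgu":74,"dl":56,"exb":26,"o":39},{"k":33,"wlh":23}],"jr":{"lq":{"f":48,"lgj":81,"sr":24},"ntc":{"b":15,"bf":28,"t":97},"zkv":[16,78,71,85]}}
After op 2 (add /jr/zkv/0 6): {"ja":[{"akz":42,"kuc":73,"r":60,"xw":81},{"g":78,"qo":10,"v":73},[13,78,91],{"bgu":74,"dl":56,"exb":26,"o":39},{"k":33,"wlh":23}],"jr":{"lq":{"f":48,"lgj":81,"sr":24},"ntc":{"b":15,"bf":28,"t":97},"zkv":[6,16,78,71,85]}}
After op 3 (add /jr/lq/hyu 66): {"ja":[{"akz":42,"kuc":73,"r":60,"xw":81},{"g":78,"qo":10,"v":73},[13,78,91],{"bgu":74,"dl":56,"exb":26,"o":39},{"k":33,"wlh":23}],"jr":{"lq":{"f":48,"hyu":66,"lgj":81,"sr":24},"ntc":{"b":15,"bf":28,"t":97},"zkv":[6,16,78,71,85]}}
After op 4 (remove /ja/1/qo): {"ja":[{"akz":42,"kuc":73,"r":60,"xw":81},{"g":78,"v":73},[13,78,91],{"bgu":74,"dl":56,"exb":26,"o":39},{"k":33,"wlh":23}],"jr":{"lq":{"f":48,"hyu":66,"lgj":81,"sr":24},"ntc":{"b":15,"bf":28,"t":97},"zkv":[6,16,78,71,85]}}
After op 5 (add /ni 73): {"ja":[{"akz":42,"kuc":73,"r":60,"xw":81},{"g":78,"v":73},[13,78,91],{"bgu":74,"dl":56,"exb":26,"o":39},{"k":33,"wlh":23}],"jr":{"lq":{"f":48,"hyu":66,"lgj":81,"sr":24},"ntc":{"b":15,"bf":28,"t":97},"zkv":[6,16,78,71,85]},"ni":73}
After op 6 (remove /jr/zkv/2): {"ja":[{"akz":42,"kuc":73,"r":60,"xw":81},{"g":78,"v":73},[13,78,91],{"bgu":74,"dl":56,"exb":26,"o":39},{"k":33,"wlh":23}],"jr":{"lq":{"f":48,"hyu":66,"lgj":81,"sr":24},"ntc":{"b":15,"bf":28,"t":97},"zkv":[6,16,71,85]},"ni":73}
After op 7 (replace /jr/zkv/1 14): {"ja":[{"akz":42,"kuc":73,"r":60,"xw":81},{"g":78,"v":73},[13,78,91],{"bgu":74,"dl":56,"exb":26,"o":39},{"k":33,"wlh":23}],"jr":{"lq":{"f":48,"hyu":66,"lgj":81,"sr":24},"ntc":{"b":15,"bf":28,"t":97},"zkv":[6,14,71,85]},"ni":73}
After op 8 (add /ja/4/dml 10): {"ja":[{"akz":42,"kuc":73,"r":60,"xw":81},{"g":78,"v":73},[13,78,91],{"bgu":74,"dl":56,"exb":26,"o":39},{"dml":10,"k":33,"wlh":23}],"jr":{"lq":{"f":48,"hyu":66,"lgj":81,"sr":24},"ntc":{"b":15,"bf":28,"t":97},"zkv":[6,14,71,85]},"ni":73}
After op 9 (remove /jr): {"ja":[{"akz":42,"kuc":73,"r":60,"xw":81},{"g":78,"v":73},[13,78,91],{"bgu":74,"dl":56,"exb":26,"o":39},{"dml":10,"k":33,"wlh":23}],"ni":73}
After op 10 (replace /ja/1 53): {"ja":[{"akz":42,"kuc":73,"r":60,"xw":81},53,[13,78,91],{"bgu":74,"dl":56,"exb":26,"o":39},{"dml":10,"k":33,"wlh":23}],"ni":73}
Size at path /ja/4: 3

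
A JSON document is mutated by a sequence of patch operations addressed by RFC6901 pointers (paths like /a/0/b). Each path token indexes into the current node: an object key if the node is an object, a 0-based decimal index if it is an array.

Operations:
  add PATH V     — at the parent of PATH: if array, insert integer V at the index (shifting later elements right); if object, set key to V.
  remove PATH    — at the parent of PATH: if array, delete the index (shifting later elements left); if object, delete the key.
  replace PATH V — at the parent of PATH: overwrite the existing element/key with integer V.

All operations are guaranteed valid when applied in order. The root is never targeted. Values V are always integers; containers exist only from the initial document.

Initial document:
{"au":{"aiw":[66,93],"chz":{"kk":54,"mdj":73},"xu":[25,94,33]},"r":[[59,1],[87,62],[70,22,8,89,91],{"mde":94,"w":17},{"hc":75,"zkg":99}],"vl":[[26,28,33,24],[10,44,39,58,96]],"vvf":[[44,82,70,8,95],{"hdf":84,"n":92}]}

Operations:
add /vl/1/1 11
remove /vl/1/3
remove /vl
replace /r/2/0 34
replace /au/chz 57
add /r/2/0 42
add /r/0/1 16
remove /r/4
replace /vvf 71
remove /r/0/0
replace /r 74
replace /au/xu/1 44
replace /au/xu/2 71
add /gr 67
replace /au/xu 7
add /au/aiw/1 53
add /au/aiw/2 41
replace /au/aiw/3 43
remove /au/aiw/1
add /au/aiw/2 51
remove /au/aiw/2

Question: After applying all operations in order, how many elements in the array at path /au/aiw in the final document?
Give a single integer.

Answer: 3

Derivation:
After op 1 (add /vl/1/1 11): {"au":{"aiw":[66,93],"chz":{"kk":54,"mdj":73},"xu":[25,94,33]},"r":[[59,1],[87,62],[70,22,8,89,91],{"mde":94,"w":17},{"hc":75,"zkg":99}],"vl":[[26,28,33,24],[10,11,44,39,58,96]],"vvf":[[44,82,70,8,95],{"hdf":84,"n":92}]}
After op 2 (remove /vl/1/3): {"au":{"aiw":[66,93],"chz":{"kk":54,"mdj":73},"xu":[25,94,33]},"r":[[59,1],[87,62],[70,22,8,89,91],{"mde":94,"w":17},{"hc":75,"zkg":99}],"vl":[[26,28,33,24],[10,11,44,58,96]],"vvf":[[44,82,70,8,95],{"hdf":84,"n":92}]}
After op 3 (remove /vl): {"au":{"aiw":[66,93],"chz":{"kk":54,"mdj":73},"xu":[25,94,33]},"r":[[59,1],[87,62],[70,22,8,89,91],{"mde":94,"w":17},{"hc":75,"zkg":99}],"vvf":[[44,82,70,8,95],{"hdf":84,"n":92}]}
After op 4 (replace /r/2/0 34): {"au":{"aiw":[66,93],"chz":{"kk":54,"mdj":73},"xu":[25,94,33]},"r":[[59,1],[87,62],[34,22,8,89,91],{"mde":94,"w":17},{"hc":75,"zkg":99}],"vvf":[[44,82,70,8,95],{"hdf":84,"n":92}]}
After op 5 (replace /au/chz 57): {"au":{"aiw":[66,93],"chz":57,"xu":[25,94,33]},"r":[[59,1],[87,62],[34,22,8,89,91],{"mde":94,"w":17},{"hc":75,"zkg":99}],"vvf":[[44,82,70,8,95],{"hdf":84,"n":92}]}
After op 6 (add /r/2/0 42): {"au":{"aiw":[66,93],"chz":57,"xu":[25,94,33]},"r":[[59,1],[87,62],[42,34,22,8,89,91],{"mde":94,"w":17},{"hc":75,"zkg":99}],"vvf":[[44,82,70,8,95],{"hdf":84,"n":92}]}
After op 7 (add /r/0/1 16): {"au":{"aiw":[66,93],"chz":57,"xu":[25,94,33]},"r":[[59,16,1],[87,62],[42,34,22,8,89,91],{"mde":94,"w":17},{"hc":75,"zkg":99}],"vvf":[[44,82,70,8,95],{"hdf":84,"n":92}]}
After op 8 (remove /r/4): {"au":{"aiw":[66,93],"chz":57,"xu":[25,94,33]},"r":[[59,16,1],[87,62],[42,34,22,8,89,91],{"mde":94,"w":17}],"vvf":[[44,82,70,8,95],{"hdf":84,"n":92}]}
After op 9 (replace /vvf 71): {"au":{"aiw":[66,93],"chz":57,"xu":[25,94,33]},"r":[[59,16,1],[87,62],[42,34,22,8,89,91],{"mde":94,"w":17}],"vvf":71}
After op 10 (remove /r/0/0): {"au":{"aiw":[66,93],"chz":57,"xu":[25,94,33]},"r":[[16,1],[87,62],[42,34,22,8,89,91],{"mde":94,"w":17}],"vvf":71}
After op 11 (replace /r 74): {"au":{"aiw":[66,93],"chz":57,"xu":[25,94,33]},"r":74,"vvf":71}
After op 12 (replace /au/xu/1 44): {"au":{"aiw":[66,93],"chz":57,"xu":[25,44,33]},"r":74,"vvf":71}
After op 13 (replace /au/xu/2 71): {"au":{"aiw":[66,93],"chz":57,"xu":[25,44,71]},"r":74,"vvf":71}
After op 14 (add /gr 67): {"au":{"aiw":[66,93],"chz":57,"xu":[25,44,71]},"gr":67,"r":74,"vvf":71}
After op 15 (replace /au/xu 7): {"au":{"aiw":[66,93],"chz":57,"xu":7},"gr":67,"r":74,"vvf":71}
After op 16 (add /au/aiw/1 53): {"au":{"aiw":[66,53,93],"chz":57,"xu":7},"gr":67,"r":74,"vvf":71}
After op 17 (add /au/aiw/2 41): {"au":{"aiw":[66,53,41,93],"chz":57,"xu":7},"gr":67,"r":74,"vvf":71}
After op 18 (replace /au/aiw/3 43): {"au":{"aiw":[66,53,41,43],"chz":57,"xu":7},"gr":67,"r":74,"vvf":71}
After op 19 (remove /au/aiw/1): {"au":{"aiw":[66,41,43],"chz":57,"xu":7},"gr":67,"r":74,"vvf":71}
After op 20 (add /au/aiw/2 51): {"au":{"aiw":[66,41,51,43],"chz":57,"xu":7},"gr":67,"r":74,"vvf":71}
After op 21 (remove /au/aiw/2): {"au":{"aiw":[66,41,43],"chz":57,"xu":7},"gr":67,"r":74,"vvf":71}
Size at path /au/aiw: 3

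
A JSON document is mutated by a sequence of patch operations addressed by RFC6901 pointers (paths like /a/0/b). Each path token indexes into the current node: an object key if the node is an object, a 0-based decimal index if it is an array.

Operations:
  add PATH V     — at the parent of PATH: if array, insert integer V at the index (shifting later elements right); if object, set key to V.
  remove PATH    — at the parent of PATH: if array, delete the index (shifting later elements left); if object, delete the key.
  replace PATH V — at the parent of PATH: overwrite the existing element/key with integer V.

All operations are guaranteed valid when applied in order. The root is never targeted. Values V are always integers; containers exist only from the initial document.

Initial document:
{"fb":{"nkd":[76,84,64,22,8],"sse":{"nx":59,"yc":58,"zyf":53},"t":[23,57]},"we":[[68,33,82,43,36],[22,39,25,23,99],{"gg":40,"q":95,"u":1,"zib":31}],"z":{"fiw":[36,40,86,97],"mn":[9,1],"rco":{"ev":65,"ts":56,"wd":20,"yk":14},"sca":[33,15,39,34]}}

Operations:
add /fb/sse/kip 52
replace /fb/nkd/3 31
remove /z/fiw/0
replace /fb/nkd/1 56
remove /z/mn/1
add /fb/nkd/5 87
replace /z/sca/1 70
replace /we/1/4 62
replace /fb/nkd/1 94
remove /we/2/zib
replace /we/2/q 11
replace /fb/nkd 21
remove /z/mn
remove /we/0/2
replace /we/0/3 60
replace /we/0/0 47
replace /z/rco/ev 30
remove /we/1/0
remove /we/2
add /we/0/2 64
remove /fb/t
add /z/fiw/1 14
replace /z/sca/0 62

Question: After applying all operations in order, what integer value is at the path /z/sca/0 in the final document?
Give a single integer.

After op 1 (add /fb/sse/kip 52): {"fb":{"nkd":[76,84,64,22,8],"sse":{"kip":52,"nx":59,"yc":58,"zyf":53},"t":[23,57]},"we":[[68,33,82,43,36],[22,39,25,23,99],{"gg":40,"q":95,"u":1,"zib":31}],"z":{"fiw":[36,40,86,97],"mn":[9,1],"rco":{"ev":65,"ts":56,"wd":20,"yk":14},"sca":[33,15,39,34]}}
After op 2 (replace /fb/nkd/3 31): {"fb":{"nkd":[76,84,64,31,8],"sse":{"kip":52,"nx":59,"yc":58,"zyf":53},"t":[23,57]},"we":[[68,33,82,43,36],[22,39,25,23,99],{"gg":40,"q":95,"u":1,"zib":31}],"z":{"fiw":[36,40,86,97],"mn":[9,1],"rco":{"ev":65,"ts":56,"wd":20,"yk":14},"sca":[33,15,39,34]}}
After op 3 (remove /z/fiw/0): {"fb":{"nkd":[76,84,64,31,8],"sse":{"kip":52,"nx":59,"yc":58,"zyf":53},"t":[23,57]},"we":[[68,33,82,43,36],[22,39,25,23,99],{"gg":40,"q":95,"u":1,"zib":31}],"z":{"fiw":[40,86,97],"mn":[9,1],"rco":{"ev":65,"ts":56,"wd":20,"yk":14},"sca":[33,15,39,34]}}
After op 4 (replace /fb/nkd/1 56): {"fb":{"nkd":[76,56,64,31,8],"sse":{"kip":52,"nx":59,"yc":58,"zyf":53},"t":[23,57]},"we":[[68,33,82,43,36],[22,39,25,23,99],{"gg":40,"q":95,"u":1,"zib":31}],"z":{"fiw":[40,86,97],"mn":[9,1],"rco":{"ev":65,"ts":56,"wd":20,"yk":14},"sca":[33,15,39,34]}}
After op 5 (remove /z/mn/1): {"fb":{"nkd":[76,56,64,31,8],"sse":{"kip":52,"nx":59,"yc":58,"zyf":53},"t":[23,57]},"we":[[68,33,82,43,36],[22,39,25,23,99],{"gg":40,"q":95,"u":1,"zib":31}],"z":{"fiw":[40,86,97],"mn":[9],"rco":{"ev":65,"ts":56,"wd":20,"yk":14},"sca":[33,15,39,34]}}
After op 6 (add /fb/nkd/5 87): {"fb":{"nkd":[76,56,64,31,8,87],"sse":{"kip":52,"nx":59,"yc":58,"zyf":53},"t":[23,57]},"we":[[68,33,82,43,36],[22,39,25,23,99],{"gg":40,"q":95,"u":1,"zib":31}],"z":{"fiw":[40,86,97],"mn":[9],"rco":{"ev":65,"ts":56,"wd":20,"yk":14},"sca":[33,15,39,34]}}
After op 7 (replace /z/sca/1 70): {"fb":{"nkd":[76,56,64,31,8,87],"sse":{"kip":52,"nx":59,"yc":58,"zyf":53},"t":[23,57]},"we":[[68,33,82,43,36],[22,39,25,23,99],{"gg":40,"q":95,"u":1,"zib":31}],"z":{"fiw":[40,86,97],"mn":[9],"rco":{"ev":65,"ts":56,"wd":20,"yk":14},"sca":[33,70,39,34]}}
After op 8 (replace /we/1/4 62): {"fb":{"nkd":[76,56,64,31,8,87],"sse":{"kip":52,"nx":59,"yc":58,"zyf":53},"t":[23,57]},"we":[[68,33,82,43,36],[22,39,25,23,62],{"gg":40,"q":95,"u":1,"zib":31}],"z":{"fiw":[40,86,97],"mn":[9],"rco":{"ev":65,"ts":56,"wd":20,"yk":14},"sca":[33,70,39,34]}}
After op 9 (replace /fb/nkd/1 94): {"fb":{"nkd":[76,94,64,31,8,87],"sse":{"kip":52,"nx":59,"yc":58,"zyf":53},"t":[23,57]},"we":[[68,33,82,43,36],[22,39,25,23,62],{"gg":40,"q":95,"u":1,"zib":31}],"z":{"fiw":[40,86,97],"mn":[9],"rco":{"ev":65,"ts":56,"wd":20,"yk":14},"sca":[33,70,39,34]}}
After op 10 (remove /we/2/zib): {"fb":{"nkd":[76,94,64,31,8,87],"sse":{"kip":52,"nx":59,"yc":58,"zyf":53},"t":[23,57]},"we":[[68,33,82,43,36],[22,39,25,23,62],{"gg":40,"q":95,"u":1}],"z":{"fiw":[40,86,97],"mn":[9],"rco":{"ev":65,"ts":56,"wd":20,"yk":14},"sca":[33,70,39,34]}}
After op 11 (replace /we/2/q 11): {"fb":{"nkd":[76,94,64,31,8,87],"sse":{"kip":52,"nx":59,"yc":58,"zyf":53},"t":[23,57]},"we":[[68,33,82,43,36],[22,39,25,23,62],{"gg":40,"q":11,"u":1}],"z":{"fiw":[40,86,97],"mn":[9],"rco":{"ev":65,"ts":56,"wd":20,"yk":14},"sca":[33,70,39,34]}}
After op 12 (replace /fb/nkd 21): {"fb":{"nkd":21,"sse":{"kip":52,"nx":59,"yc":58,"zyf":53},"t":[23,57]},"we":[[68,33,82,43,36],[22,39,25,23,62],{"gg":40,"q":11,"u":1}],"z":{"fiw":[40,86,97],"mn":[9],"rco":{"ev":65,"ts":56,"wd":20,"yk":14},"sca":[33,70,39,34]}}
After op 13 (remove /z/mn): {"fb":{"nkd":21,"sse":{"kip":52,"nx":59,"yc":58,"zyf":53},"t":[23,57]},"we":[[68,33,82,43,36],[22,39,25,23,62],{"gg":40,"q":11,"u":1}],"z":{"fiw":[40,86,97],"rco":{"ev":65,"ts":56,"wd":20,"yk":14},"sca":[33,70,39,34]}}
After op 14 (remove /we/0/2): {"fb":{"nkd":21,"sse":{"kip":52,"nx":59,"yc":58,"zyf":53},"t":[23,57]},"we":[[68,33,43,36],[22,39,25,23,62],{"gg":40,"q":11,"u":1}],"z":{"fiw":[40,86,97],"rco":{"ev":65,"ts":56,"wd":20,"yk":14},"sca":[33,70,39,34]}}
After op 15 (replace /we/0/3 60): {"fb":{"nkd":21,"sse":{"kip":52,"nx":59,"yc":58,"zyf":53},"t":[23,57]},"we":[[68,33,43,60],[22,39,25,23,62],{"gg":40,"q":11,"u":1}],"z":{"fiw":[40,86,97],"rco":{"ev":65,"ts":56,"wd":20,"yk":14},"sca":[33,70,39,34]}}
After op 16 (replace /we/0/0 47): {"fb":{"nkd":21,"sse":{"kip":52,"nx":59,"yc":58,"zyf":53},"t":[23,57]},"we":[[47,33,43,60],[22,39,25,23,62],{"gg":40,"q":11,"u":1}],"z":{"fiw":[40,86,97],"rco":{"ev":65,"ts":56,"wd":20,"yk":14},"sca":[33,70,39,34]}}
After op 17 (replace /z/rco/ev 30): {"fb":{"nkd":21,"sse":{"kip":52,"nx":59,"yc":58,"zyf":53},"t":[23,57]},"we":[[47,33,43,60],[22,39,25,23,62],{"gg":40,"q":11,"u":1}],"z":{"fiw":[40,86,97],"rco":{"ev":30,"ts":56,"wd":20,"yk":14},"sca":[33,70,39,34]}}
After op 18 (remove /we/1/0): {"fb":{"nkd":21,"sse":{"kip":52,"nx":59,"yc":58,"zyf":53},"t":[23,57]},"we":[[47,33,43,60],[39,25,23,62],{"gg":40,"q":11,"u":1}],"z":{"fiw":[40,86,97],"rco":{"ev":30,"ts":56,"wd":20,"yk":14},"sca":[33,70,39,34]}}
After op 19 (remove /we/2): {"fb":{"nkd":21,"sse":{"kip":52,"nx":59,"yc":58,"zyf":53},"t":[23,57]},"we":[[47,33,43,60],[39,25,23,62]],"z":{"fiw":[40,86,97],"rco":{"ev":30,"ts":56,"wd":20,"yk":14},"sca":[33,70,39,34]}}
After op 20 (add /we/0/2 64): {"fb":{"nkd":21,"sse":{"kip":52,"nx":59,"yc":58,"zyf":53},"t":[23,57]},"we":[[47,33,64,43,60],[39,25,23,62]],"z":{"fiw":[40,86,97],"rco":{"ev":30,"ts":56,"wd":20,"yk":14},"sca":[33,70,39,34]}}
After op 21 (remove /fb/t): {"fb":{"nkd":21,"sse":{"kip":52,"nx":59,"yc":58,"zyf":53}},"we":[[47,33,64,43,60],[39,25,23,62]],"z":{"fiw":[40,86,97],"rco":{"ev":30,"ts":56,"wd":20,"yk":14},"sca":[33,70,39,34]}}
After op 22 (add /z/fiw/1 14): {"fb":{"nkd":21,"sse":{"kip":52,"nx":59,"yc":58,"zyf":53}},"we":[[47,33,64,43,60],[39,25,23,62]],"z":{"fiw":[40,14,86,97],"rco":{"ev":30,"ts":56,"wd":20,"yk":14},"sca":[33,70,39,34]}}
After op 23 (replace /z/sca/0 62): {"fb":{"nkd":21,"sse":{"kip":52,"nx":59,"yc":58,"zyf":53}},"we":[[47,33,64,43,60],[39,25,23,62]],"z":{"fiw":[40,14,86,97],"rco":{"ev":30,"ts":56,"wd":20,"yk":14},"sca":[62,70,39,34]}}
Value at /z/sca/0: 62

Answer: 62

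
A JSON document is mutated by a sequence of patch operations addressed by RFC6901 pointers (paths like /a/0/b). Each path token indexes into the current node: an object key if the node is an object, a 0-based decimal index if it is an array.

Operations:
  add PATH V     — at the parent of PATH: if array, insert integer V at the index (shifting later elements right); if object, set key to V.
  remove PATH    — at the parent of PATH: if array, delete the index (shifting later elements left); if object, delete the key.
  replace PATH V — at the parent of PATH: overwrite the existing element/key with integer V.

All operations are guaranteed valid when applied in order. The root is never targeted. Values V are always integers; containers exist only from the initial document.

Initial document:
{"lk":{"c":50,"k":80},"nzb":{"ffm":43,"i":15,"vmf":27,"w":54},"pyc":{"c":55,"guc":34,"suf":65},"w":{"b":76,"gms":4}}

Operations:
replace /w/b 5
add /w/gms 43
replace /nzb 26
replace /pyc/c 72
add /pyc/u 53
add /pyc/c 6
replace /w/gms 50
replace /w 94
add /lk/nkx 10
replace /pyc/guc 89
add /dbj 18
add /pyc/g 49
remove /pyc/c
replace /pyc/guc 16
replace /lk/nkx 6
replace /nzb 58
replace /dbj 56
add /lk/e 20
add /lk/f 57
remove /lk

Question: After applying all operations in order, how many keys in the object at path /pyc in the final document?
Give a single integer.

After op 1 (replace /w/b 5): {"lk":{"c":50,"k":80},"nzb":{"ffm":43,"i":15,"vmf":27,"w":54},"pyc":{"c":55,"guc":34,"suf":65},"w":{"b":5,"gms":4}}
After op 2 (add /w/gms 43): {"lk":{"c":50,"k":80},"nzb":{"ffm":43,"i":15,"vmf":27,"w":54},"pyc":{"c":55,"guc":34,"suf":65},"w":{"b":5,"gms":43}}
After op 3 (replace /nzb 26): {"lk":{"c":50,"k":80},"nzb":26,"pyc":{"c":55,"guc":34,"suf":65},"w":{"b":5,"gms":43}}
After op 4 (replace /pyc/c 72): {"lk":{"c":50,"k":80},"nzb":26,"pyc":{"c":72,"guc":34,"suf":65},"w":{"b":5,"gms":43}}
After op 5 (add /pyc/u 53): {"lk":{"c":50,"k":80},"nzb":26,"pyc":{"c":72,"guc":34,"suf":65,"u":53},"w":{"b":5,"gms":43}}
After op 6 (add /pyc/c 6): {"lk":{"c":50,"k":80},"nzb":26,"pyc":{"c":6,"guc":34,"suf":65,"u":53},"w":{"b":5,"gms":43}}
After op 7 (replace /w/gms 50): {"lk":{"c":50,"k":80},"nzb":26,"pyc":{"c":6,"guc":34,"suf":65,"u":53},"w":{"b":5,"gms":50}}
After op 8 (replace /w 94): {"lk":{"c":50,"k":80},"nzb":26,"pyc":{"c":6,"guc":34,"suf":65,"u":53},"w":94}
After op 9 (add /lk/nkx 10): {"lk":{"c":50,"k":80,"nkx":10},"nzb":26,"pyc":{"c":6,"guc":34,"suf":65,"u":53},"w":94}
After op 10 (replace /pyc/guc 89): {"lk":{"c":50,"k":80,"nkx":10},"nzb":26,"pyc":{"c":6,"guc":89,"suf":65,"u":53},"w":94}
After op 11 (add /dbj 18): {"dbj":18,"lk":{"c":50,"k":80,"nkx":10},"nzb":26,"pyc":{"c":6,"guc":89,"suf":65,"u":53},"w":94}
After op 12 (add /pyc/g 49): {"dbj":18,"lk":{"c":50,"k":80,"nkx":10},"nzb":26,"pyc":{"c":6,"g":49,"guc":89,"suf":65,"u":53},"w":94}
After op 13 (remove /pyc/c): {"dbj":18,"lk":{"c":50,"k":80,"nkx":10},"nzb":26,"pyc":{"g":49,"guc":89,"suf":65,"u":53},"w":94}
After op 14 (replace /pyc/guc 16): {"dbj":18,"lk":{"c":50,"k":80,"nkx":10},"nzb":26,"pyc":{"g":49,"guc":16,"suf":65,"u":53},"w":94}
After op 15 (replace /lk/nkx 6): {"dbj":18,"lk":{"c":50,"k":80,"nkx":6},"nzb":26,"pyc":{"g":49,"guc":16,"suf":65,"u":53},"w":94}
After op 16 (replace /nzb 58): {"dbj":18,"lk":{"c":50,"k":80,"nkx":6},"nzb":58,"pyc":{"g":49,"guc":16,"suf":65,"u":53},"w":94}
After op 17 (replace /dbj 56): {"dbj":56,"lk":{"c":50,"k":80,"nkx":6},"nzb":58,"pyc":{"g":49,"guc":16,"suf":65,"u":53},"w":94}
After op 18 (add /lk/e 20): {"dbj":56,"lk":{"c":50,"e":20,"k":80,"nkx":6},"nzb":58,"pyc":{"g":49,"guc":16,"suf":65,"u":53},"w":94}
After op 19 (add /lk/f 57): {"dbj":56,"lk":{"c":50,"e":20,"f":57,"k":80,"nkx":6},"nzb":58,"pyc":{"g":49,"guc":16,"suf":65,"u":53},"w":94}
After op 20 (remove /lk): {"dbj":56,"nzb":58,"pyc":{"g":49,"guc":16,"suf":65,"u":53},"w":94}
Size at path /pyc: 4

Answer: 4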